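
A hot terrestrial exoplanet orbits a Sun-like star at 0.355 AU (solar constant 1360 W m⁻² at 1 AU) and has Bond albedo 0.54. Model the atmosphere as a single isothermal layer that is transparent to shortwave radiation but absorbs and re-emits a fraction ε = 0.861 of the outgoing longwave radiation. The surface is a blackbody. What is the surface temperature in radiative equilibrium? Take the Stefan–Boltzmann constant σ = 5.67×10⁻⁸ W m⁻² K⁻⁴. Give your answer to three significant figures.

By the inverse-square law, S = 1360/0.355² = 10790 W m⁻².
Effective emission temperature (TOA balance): σT_e⁴ = S(1−α)/4 = 1241 W m⁻² → T_e = 384.6 K.
Surface balance with a leaky layer gives σT_s⁴ = σT_e⁴·2/(2−ε), so T_s = T_e·[2/(2−0.861)]^(1/4) = 442.8 K.

443 kelvin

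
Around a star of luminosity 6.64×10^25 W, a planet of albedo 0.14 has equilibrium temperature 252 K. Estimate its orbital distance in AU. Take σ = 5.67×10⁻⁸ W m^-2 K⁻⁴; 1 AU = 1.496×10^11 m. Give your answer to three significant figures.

The flux needed for this T is 4σT⁴/(1−0.14) = 1064 W m^-2.
S = L/(4πd²) → d = √(L/4πS) = √(6.64×10^25/(4π·1064)) = 7.049×10^10 m = 0.4712 AU.

0.471 AU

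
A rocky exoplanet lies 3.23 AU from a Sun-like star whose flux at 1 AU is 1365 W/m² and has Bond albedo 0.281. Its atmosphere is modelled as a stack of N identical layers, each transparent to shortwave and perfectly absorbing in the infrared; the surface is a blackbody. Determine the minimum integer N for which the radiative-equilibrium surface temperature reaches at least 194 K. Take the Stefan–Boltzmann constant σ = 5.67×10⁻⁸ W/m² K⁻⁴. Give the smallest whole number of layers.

3

Flux at the orbit: S = 1365/(3.23)² = 130.8 W/m².
OLR = S(1−α)/4 = 23.52 W/m²; the top layer radiates at T_e = 142.7 K.
Need (N+1)T_e⁴ ≥ T_s⁴, i.e. N+1 ≥ (194/142.7)⁴ = 3.415.
The minimum whole number is N = 3.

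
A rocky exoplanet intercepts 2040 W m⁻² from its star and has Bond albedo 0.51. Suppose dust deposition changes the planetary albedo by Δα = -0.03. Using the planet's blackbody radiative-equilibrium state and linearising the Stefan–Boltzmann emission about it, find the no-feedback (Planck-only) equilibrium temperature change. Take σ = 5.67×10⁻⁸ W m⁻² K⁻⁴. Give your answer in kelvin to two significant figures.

3.9 K

Unperturbed T_e = [2040·(1−0.51)/(4σ)]^¼ = 257.7 K.
The change in absorbed flux is Δ[S(1−α)/4] = −SΔα/4 = 15.30 W m⁻².
Linearising σT⁴ gives d(σT⁴)/dT = 4σT_e³ = 3.880 W m⁻² per K.
ΔT₀ = ΔF/λ_P = 15.30/3.880 = 3.94 K.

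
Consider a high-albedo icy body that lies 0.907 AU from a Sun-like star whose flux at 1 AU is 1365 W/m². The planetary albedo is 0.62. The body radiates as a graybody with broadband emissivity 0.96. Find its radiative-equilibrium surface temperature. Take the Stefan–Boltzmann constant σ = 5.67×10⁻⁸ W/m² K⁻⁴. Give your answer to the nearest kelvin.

Irradiance scales as 1/d², so S = 1365 W/m² × (1/0.907)² = 1659 W/m².
Absorbed flux (global mean): S(1−α)/4 = 1659·0.38/4 = 157.6 W/m².
Radiative balance εσT⁴ = 157.6 gives T = [157.6/(0.96·σ)]^(1/4) = 232.0 K.

232 K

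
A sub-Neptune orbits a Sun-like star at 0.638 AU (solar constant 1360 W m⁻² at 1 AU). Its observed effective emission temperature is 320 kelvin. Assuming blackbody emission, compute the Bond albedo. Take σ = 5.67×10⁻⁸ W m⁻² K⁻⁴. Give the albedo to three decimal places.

0.288

Irradiance scales as 1/d², so S = 1360 W m⁻² × (1/0.638)² = 3341 W m⁻².
Energy balance: S(1−α)/4 = σT⁴, so 1−α = 4σT⁴/S.
σT⁴ = 594.5 W m⁻², so 4σT⁴ = 2378 W m⁻².
1−α = 2378/3341 = 0.7118, so α = 0.2882.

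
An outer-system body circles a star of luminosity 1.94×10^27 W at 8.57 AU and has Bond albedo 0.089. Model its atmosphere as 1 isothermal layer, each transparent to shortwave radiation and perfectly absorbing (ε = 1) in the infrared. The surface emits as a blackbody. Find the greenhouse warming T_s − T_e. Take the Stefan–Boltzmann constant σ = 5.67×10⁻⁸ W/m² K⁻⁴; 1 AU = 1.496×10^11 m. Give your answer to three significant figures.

Orbital distance: d = 8.57 AU = 1.282×10^12 m.
Flux at the orbit: S = L/(4πd²) = 1.94×10^27/(4π·(1.28×10^12)²) = 93.92 W/m².
Top-of-atmosphere balance: σT_e⁴ = S(1−α)/4 = 21.39 W/m² → T_e = 139.4 K.
T_s = (N+1)^(1/4)·T_e = 165.7 K.
So the greenhouse effect raises the surface by 165.7 − 139.4 = 26.37 K.

26.4 K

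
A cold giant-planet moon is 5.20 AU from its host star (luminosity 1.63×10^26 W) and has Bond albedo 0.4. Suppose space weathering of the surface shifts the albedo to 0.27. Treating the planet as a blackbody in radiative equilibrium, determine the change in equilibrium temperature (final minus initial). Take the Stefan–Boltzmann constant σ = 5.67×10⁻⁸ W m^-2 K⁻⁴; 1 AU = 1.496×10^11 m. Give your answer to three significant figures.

4.36 kelvin

d = 5.20 × 1.496×10^11 m = 7.779×10^11 m.
Flux at the orbit: S = L/(4πd²) = 1.63×10^26/(4π·(7.78×10^11)²) = 21.43 W m^-2.
With α = 0.4, T₁ = 86.78 K.
With α = 0.27, T₂ = 91.14 K.
Change: 91.14 − 86.78 = 4.361 K.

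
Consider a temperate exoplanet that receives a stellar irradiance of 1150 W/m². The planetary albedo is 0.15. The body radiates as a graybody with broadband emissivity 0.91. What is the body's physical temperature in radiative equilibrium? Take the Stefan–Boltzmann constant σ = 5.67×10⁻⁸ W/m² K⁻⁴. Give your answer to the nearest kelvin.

Averaging over the sphere, the absorbed flux is S(1−α)/4 = 244.4 W/m².
Radiative balance εσT⁴ = 244.4 gives T = [244.4/(0.91·σ)]^(1/4) = 262.3 K.

262 K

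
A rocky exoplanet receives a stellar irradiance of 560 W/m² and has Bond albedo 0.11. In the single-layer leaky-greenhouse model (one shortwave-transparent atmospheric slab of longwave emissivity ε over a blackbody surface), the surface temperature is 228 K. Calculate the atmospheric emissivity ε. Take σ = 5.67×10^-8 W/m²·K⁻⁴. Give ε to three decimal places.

0.374

Effective temperature: T_e = [S(1−α)/(4σ)]^(1/4) = 216.5 K.
T_s⁴ = T_e⁴·2/(2−ε) → ε = 2 − 2(T_e/T_s)⁴ = 2 − 2·(216.5/228)⁴ = 0.3736.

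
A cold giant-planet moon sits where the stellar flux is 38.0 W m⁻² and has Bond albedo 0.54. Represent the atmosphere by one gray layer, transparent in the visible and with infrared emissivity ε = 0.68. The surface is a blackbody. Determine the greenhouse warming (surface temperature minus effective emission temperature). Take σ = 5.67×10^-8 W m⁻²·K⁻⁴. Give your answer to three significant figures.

10.3 kelvin

Effective emission temperature (TOA balance): σT_e⁴ = S(1−α)/4 = 4.370 W m⁻² → T_e = 93.70 K.
For a single slab of emissivity ε, T_s⁴ = 2T_e⁴/(2−ε); thus T_s = 93.70·(1.515)^(1/4) = 104.0 K.
Greenhouse warming: T_s − T_e = 10.26 K.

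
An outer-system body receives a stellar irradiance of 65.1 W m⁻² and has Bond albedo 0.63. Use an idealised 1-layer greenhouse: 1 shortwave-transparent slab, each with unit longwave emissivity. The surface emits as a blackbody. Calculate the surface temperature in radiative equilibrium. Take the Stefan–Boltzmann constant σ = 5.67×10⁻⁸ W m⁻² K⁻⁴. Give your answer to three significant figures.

Top-of-atmosphere balance: σT_e⁴ = S(1−α)/4 = 6.022 W m⁻² → T_e = 101.5 K.
For an N-layer opaque stack, T_s⁴ = (N+1)T_e⁴, hence T_s = (2)^(1/4)×101.5 K = 120.7 K.

121 K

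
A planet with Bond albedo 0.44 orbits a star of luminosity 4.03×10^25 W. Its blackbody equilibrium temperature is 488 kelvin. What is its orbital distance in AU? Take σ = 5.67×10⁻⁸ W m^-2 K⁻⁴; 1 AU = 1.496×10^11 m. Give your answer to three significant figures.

The flux needed for this T is 4σT⁴/(1−0.44) = 22970 W m^-2.
Then d = [L/(4πS)]^(1/2) = 1.182×10^10 m, i.e. 0.07899 AU.

0.0790 AU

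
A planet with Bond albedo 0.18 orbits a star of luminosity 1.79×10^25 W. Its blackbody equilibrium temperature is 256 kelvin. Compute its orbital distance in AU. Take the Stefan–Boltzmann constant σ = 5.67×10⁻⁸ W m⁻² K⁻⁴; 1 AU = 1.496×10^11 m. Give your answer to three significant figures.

0.231 AU

Required flux: S = 4σT⁴/(1−α) = 1188 W m⁻².
S = L/(4πd²) → d = √(L/4πS) = √(1.79×10^25/(4π·1188)) = 3.463×10^10 m = 0.2315 AU.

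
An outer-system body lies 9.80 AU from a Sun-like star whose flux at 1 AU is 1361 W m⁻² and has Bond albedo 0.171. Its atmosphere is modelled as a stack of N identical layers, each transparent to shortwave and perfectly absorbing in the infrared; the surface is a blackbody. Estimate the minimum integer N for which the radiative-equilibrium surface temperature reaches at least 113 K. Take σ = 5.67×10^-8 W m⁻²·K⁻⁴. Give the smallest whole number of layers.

3

Flux at the orbit: S = 1361/(9.80)² = 14.17 W m⁻².
The effective emission temperature is T_e = [S(1−α)/(4σ)]^¼ = 84.84 K.
T_s = (N+1)^(1/4)·T_e ≥ 113 K requires N+1 ≥ (T_s/T_e)⁴ = (113/84.84)⁴ = 3.148.
So N ≥ 2.148; the smallest integer is N = 3.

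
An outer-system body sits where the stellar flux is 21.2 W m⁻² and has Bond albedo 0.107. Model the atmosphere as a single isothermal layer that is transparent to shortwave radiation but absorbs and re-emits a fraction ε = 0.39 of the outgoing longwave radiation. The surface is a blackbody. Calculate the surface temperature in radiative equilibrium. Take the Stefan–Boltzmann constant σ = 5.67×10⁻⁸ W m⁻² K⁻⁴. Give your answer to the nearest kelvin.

At the top of the atmosphere, σT_e⁴ = S(1−α)/4 = 4.733 W m⁻², giving T_e = 95.58 K.
For a single slab of emissivity ε, T_s⁴ = 2T_e⁴/(2−ε); thus T_s = 95.58·(1.242)^(1/4) = 100.9 K.

101 K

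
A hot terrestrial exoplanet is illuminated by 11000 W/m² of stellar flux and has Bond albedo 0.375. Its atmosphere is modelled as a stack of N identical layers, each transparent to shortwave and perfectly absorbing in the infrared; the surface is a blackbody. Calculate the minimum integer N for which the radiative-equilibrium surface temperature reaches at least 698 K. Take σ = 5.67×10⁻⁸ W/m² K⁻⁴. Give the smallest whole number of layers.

7

The effective emission temperature is T_e = [S(1−α)/(4σ)]^¼ = 417.3 K.
T_s = (N+1)^(1/4)·T_e ≥ 698 K requires N+1 ≥ (T_s/T_e)⁴ = (698/417.3)⁴ = 7.831.
Rounding up, N = 7.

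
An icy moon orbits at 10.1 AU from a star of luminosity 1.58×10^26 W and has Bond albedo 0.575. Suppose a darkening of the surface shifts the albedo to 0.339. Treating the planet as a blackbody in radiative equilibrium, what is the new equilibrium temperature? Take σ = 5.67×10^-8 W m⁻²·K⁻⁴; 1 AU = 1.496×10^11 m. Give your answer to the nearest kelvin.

Orbital distance: d = 10.1 AU = 1.511×10^12 m.
Flux at the orbit: S = L/(4πd²) = 1.58×10^26/(4π·(1.51×10^12)²) = 5.507 W m⁻².
With the new albedo, S(1−α₂)/4 = 0.9101 W m⁻², so T₂ = 63.30 K.

63 K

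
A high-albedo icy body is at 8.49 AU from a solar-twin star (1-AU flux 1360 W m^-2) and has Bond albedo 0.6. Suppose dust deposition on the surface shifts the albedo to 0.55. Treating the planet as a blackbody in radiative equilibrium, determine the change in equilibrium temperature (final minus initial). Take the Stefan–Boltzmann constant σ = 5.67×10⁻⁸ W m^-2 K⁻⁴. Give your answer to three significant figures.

2.27 K

Flux at the orbit: S = 1360/(8.49)² = 18.87 W m^-2.
Initial: T₁ = [S(1−0.6)/(4σ)]^(1/4) = 75.95 K.
After:  T₂ = [18.87·0.45/(4σ)]^(1/4) = 78.22 K.
ΔT = T₂ − T₁ = 2.270 K.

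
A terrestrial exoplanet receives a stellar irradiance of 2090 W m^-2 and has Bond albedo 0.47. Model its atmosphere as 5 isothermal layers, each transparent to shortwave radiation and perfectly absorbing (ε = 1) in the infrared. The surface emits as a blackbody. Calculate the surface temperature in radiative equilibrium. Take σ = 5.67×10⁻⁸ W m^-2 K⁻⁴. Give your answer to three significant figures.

414 K

OLR = S(1−α)/4 = 276.9 W m^-2; the top layer radiates at T_e = 264.4 K.
For an N-layer opaque stack, T_s⁴ = (N+1)T_e⁴, hence T_s = (6)^(1/4)×264.4 K = 413.7 K.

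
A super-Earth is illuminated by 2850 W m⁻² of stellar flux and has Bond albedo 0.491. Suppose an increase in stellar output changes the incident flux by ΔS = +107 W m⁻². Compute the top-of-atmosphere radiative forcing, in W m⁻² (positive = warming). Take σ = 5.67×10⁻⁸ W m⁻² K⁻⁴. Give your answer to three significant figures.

13.6 W m⁻²

Only a fraction (1−α) is absorbed and it's spread over 4πR², so ΔF = (1−α)ΔS/4 = 13.62 W m⁻².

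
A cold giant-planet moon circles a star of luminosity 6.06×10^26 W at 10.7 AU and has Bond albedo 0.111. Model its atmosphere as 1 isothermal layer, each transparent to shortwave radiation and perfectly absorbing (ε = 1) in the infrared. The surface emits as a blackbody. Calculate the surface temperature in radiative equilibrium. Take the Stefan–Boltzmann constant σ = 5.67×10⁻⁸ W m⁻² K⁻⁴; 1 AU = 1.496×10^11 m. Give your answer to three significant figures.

Orbital distance: d = 10.7 AU = 1.601×10^12 m.
S = L/(4πd²) = 18.82 W m⁻².
The effective emission temperature is T_e = [S(1−α)/(4σ)]^¼ = 92.68 K.
With N = 1 opaque layers, T_s = (N+1)^(1/4)·T_e = 2^(1/4)·92.68 = 110.2 K.

110 K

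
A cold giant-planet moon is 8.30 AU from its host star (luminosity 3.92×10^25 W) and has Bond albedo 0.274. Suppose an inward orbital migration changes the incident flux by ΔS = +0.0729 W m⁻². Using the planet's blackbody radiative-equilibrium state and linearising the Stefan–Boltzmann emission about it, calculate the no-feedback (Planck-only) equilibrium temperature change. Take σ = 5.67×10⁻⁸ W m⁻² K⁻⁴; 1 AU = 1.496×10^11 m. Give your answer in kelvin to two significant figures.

0.45 kelvin

d = 8.30 × 1.496×10^11 m = 1.242×10^12 m.
Flux at the orbit: S = L/(4πd²) = 3.92×10^25/(4π·(1.24×10^12)²) = 2.023 W m⁻².
Reference equilibrium: T_e = [S(1−α)/(4σ)]^(1/4) = 50.45 K.
Only a fraction (1−α) is absorbed and it's spread over 4πR², so ΔF = (1−α)ΔS/4 = 0.01323 W m⁻².
Planck response: λ_P = 4σT_e³ = 4·5.67×10⁻⁸·(50.45)³ = 0.02912 W m⁻²/K.
ΔT₀ = ΔF/λ_P = 0.01323/0.02912 = 0.454 K.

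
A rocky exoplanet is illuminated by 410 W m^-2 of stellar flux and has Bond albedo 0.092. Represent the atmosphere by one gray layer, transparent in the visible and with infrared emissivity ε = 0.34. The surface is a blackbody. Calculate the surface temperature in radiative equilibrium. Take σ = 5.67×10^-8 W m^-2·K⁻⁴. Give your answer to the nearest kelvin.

211 K

At the top of the atmosphere, σT_e⁴ = S(1−α)/4 = 93.07 W m^-2, giving T_e = 201.3 K.
The surface balance (absorbed SW + ε·downward IR = σT_s⁴) with T_a⁴ = T_s⁴/2 reduces to T_s = T_e·[2/(2−ε)]^¼ = 210.9 K.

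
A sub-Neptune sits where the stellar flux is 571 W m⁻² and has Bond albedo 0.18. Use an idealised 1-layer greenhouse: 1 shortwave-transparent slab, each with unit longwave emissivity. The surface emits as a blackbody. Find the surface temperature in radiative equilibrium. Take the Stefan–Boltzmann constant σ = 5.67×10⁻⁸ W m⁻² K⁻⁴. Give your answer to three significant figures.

253 K

OLR = S(1−α)/4 = 117.1 W m⁻²; the top layer radiates at T_e = 213.2 K.
With N = 1 opaque layers, T_s = (N+1)^(1/4)·T_e = 2^(1/4)·213.2 = 253.5 K.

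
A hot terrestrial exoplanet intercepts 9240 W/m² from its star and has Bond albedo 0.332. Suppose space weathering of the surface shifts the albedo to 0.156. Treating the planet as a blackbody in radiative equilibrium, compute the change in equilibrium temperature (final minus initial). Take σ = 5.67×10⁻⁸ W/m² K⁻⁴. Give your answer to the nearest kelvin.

24 K

Before: T₁ = [9240·0.668/(4σ)]^(1/4) = 406.2 K.
With α = 0.156, T₂ = 430.6 K.
ΔT = T₂ − T₁ = 24.45 K.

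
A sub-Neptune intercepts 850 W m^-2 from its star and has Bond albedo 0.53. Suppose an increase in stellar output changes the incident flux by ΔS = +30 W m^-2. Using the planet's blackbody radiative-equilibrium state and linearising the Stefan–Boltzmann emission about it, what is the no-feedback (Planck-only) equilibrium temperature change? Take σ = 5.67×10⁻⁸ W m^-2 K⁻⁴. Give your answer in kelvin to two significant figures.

Unperturbed T_e = [850.0·(1−0.53)/(4σ)]^¼ = 204.9 K.
Only a fraction (1−α) is absorbed and it's spread over 4πR², so ΔF = (1−α)ΔS/4 = 3.525 W m^-2.
Planck response: λ_P = 4σT_e³ = 4·5.67×10⁻⁸·(204.9)³ = 1.950 W m^-2/K.
ΔT₀ = ΔF/λ_P = 3.525/1.950 = 1.81 K.

1.8 K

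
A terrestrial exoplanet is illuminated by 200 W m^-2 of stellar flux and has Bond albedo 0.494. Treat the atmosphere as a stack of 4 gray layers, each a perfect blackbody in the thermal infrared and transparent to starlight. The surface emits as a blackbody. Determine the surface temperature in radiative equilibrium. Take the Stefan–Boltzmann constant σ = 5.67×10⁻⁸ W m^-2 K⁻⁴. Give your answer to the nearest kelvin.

217 K

OLR = S(1−α)/4 = 25.30 W m^-2; the top layer radiates at T_e = 145.3 K.
Layer-by-layer balance gives σT_s⁴ = (N+1)σT_e⁴, so T_s = 5^¼·145.3 = 217.3 K.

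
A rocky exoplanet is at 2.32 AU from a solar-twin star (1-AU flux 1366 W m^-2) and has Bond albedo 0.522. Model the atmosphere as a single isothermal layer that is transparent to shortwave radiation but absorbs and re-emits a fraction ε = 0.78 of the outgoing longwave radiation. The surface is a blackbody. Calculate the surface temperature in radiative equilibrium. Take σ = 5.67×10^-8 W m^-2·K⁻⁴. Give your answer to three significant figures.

Flux at the orbit: S = 1366/(2.32)² = 253.8 W m^-2.
The planet radiates to space at T_e = [S(1−α)/(4σ)]^(1/4) = 152.1 K.
Surface balance with a leaky layer gives σT_s⁴ = σT_e⁴·2/(2−ε), so T_s = T_e·[2/(2−0.78)]^(1/4) = 172.1 K.

172 kelvin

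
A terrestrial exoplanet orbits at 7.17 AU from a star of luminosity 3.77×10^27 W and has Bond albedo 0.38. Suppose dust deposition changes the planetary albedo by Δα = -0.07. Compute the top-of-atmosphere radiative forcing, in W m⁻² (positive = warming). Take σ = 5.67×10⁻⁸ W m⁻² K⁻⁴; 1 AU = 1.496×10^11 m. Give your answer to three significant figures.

d = 7.17 × 1.496×10^11 m = 1.073×10^12 m.
S = L/(4πd²) = 260.8 W m⁻².
ΔF = −(S/4)Δα = −(260.8/4)×(-0.07) = 4.563 W m⁻².

4.56 W m⁻²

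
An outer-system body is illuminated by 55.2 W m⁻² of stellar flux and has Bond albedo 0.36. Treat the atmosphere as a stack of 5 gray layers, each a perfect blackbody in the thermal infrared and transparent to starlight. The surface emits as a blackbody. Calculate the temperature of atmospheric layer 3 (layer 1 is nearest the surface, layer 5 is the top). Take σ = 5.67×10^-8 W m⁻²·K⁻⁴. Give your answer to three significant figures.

147 K

OLR = S(1−α)/4 = 8.832 W m⁻²; the top layer radiates at T_e = 111.7 K.
The net upward flux σT_e⁴ is constant between every pair of levels, so T_k⁴ = (N+1−k)T_e⁴.
T_3 = (3)^(1/4)·111.7 = 147.0 K.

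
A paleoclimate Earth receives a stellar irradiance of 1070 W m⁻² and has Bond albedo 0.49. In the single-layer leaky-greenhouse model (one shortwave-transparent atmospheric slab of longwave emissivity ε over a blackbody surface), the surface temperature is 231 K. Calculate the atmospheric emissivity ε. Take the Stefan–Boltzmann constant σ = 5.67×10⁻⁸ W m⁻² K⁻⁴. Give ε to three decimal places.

TOA balance gives T_e = 221.5 K.
Since (2−ε)/2 = (T_e/T_s)⁴ = 0.8450, ε = 0.3100.

0.310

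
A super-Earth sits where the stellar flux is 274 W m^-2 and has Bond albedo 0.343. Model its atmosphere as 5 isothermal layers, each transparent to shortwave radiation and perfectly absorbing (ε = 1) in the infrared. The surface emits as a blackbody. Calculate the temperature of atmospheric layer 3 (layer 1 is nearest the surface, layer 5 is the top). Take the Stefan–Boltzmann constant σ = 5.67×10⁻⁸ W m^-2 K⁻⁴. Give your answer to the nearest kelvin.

The effective emission temperature is T_e = [S(1−α)/(4σ)]^¼ = 167.8 K.
In the N-layer model, layer k (counted from the surface) has T_k = (N+1−k)^(1/4)·T_e.
T_3 = (3)^(1/4)·167.8 = 220.9 K.

221 K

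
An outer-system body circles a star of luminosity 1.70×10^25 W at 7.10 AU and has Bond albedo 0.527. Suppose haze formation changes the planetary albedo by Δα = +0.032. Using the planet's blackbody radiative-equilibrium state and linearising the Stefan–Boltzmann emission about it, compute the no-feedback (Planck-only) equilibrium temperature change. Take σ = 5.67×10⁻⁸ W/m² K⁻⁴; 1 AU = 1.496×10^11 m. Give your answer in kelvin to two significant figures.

-0.67 K

Orbital distance: d = 7.10 AU = 1.062×10^12 m.
Spreading L over a sphere of radius d: S = 1.70×10^25/(4π·1.06×10^12²) = 1.199 W/m².
Unperturbed T_e = [1.199·(1−0.527)/(4σ)]^¼ = 39.77 K.
The change in absorbed flux is Δ[S(1−α)/4] = −SΔα/4 = -0.009593 W/m².
The Planck feedback parameter is 4σT_e³ = 0.01426 W/m²/K.
Hence the no-feedback warming is ΔF/(4σT_e³) = -0.673 K.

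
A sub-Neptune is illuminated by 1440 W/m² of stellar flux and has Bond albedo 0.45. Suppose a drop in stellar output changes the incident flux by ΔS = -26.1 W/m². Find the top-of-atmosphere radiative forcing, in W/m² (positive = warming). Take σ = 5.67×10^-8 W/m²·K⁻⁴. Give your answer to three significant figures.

TOA radiative forcing: ΔF = (1−α)ΔS/4 = 0.55·(-26.1)/4 = -3.589 W/m².

-3.59 W/m²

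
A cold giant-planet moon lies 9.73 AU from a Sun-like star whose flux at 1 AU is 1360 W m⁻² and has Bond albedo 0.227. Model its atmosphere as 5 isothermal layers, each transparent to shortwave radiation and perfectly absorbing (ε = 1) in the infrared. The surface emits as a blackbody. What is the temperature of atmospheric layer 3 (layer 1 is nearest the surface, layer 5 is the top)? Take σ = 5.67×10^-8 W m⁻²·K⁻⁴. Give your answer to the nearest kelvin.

110 kelvin

By the inverse-square law, S = 1360/9.73² = 14.37 W m⁻².
OLR = S(1−α)/4 = 2.776 W m⁻²; the top layer radiates at T_e = 83.65 K.
The net upward flux σT_e⁴ is constant between every pair of levels, so T_k⁴ = (N+1−k)T_e⁴.
T_3 = (3)^(1/4)·83.65 = 110.1 K.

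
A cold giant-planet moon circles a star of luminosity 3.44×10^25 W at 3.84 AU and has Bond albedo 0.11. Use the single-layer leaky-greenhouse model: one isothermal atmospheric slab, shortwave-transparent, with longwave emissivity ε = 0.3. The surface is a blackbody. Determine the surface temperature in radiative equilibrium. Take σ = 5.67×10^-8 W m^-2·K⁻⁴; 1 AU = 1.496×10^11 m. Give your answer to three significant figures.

d = 3.84 × 1.496×10^11 m = 5.745×10^11 m.
Spreading L over a sphere of radius d: S = 3.44×10^25/(4π·5.74×10^11²) = 8.295 W m^-2.
The planet radiates to space at T_e = [S(1−α)/(4σ)]^(1/4) = 75.53 K.
Surface balance with a leaky layer gives σT_s⁴ = σT_e⁴·2/(2−ε), so T_s = T_e·[2/(2−0.3)]^(1/4) = 78.67 K.

78.7 K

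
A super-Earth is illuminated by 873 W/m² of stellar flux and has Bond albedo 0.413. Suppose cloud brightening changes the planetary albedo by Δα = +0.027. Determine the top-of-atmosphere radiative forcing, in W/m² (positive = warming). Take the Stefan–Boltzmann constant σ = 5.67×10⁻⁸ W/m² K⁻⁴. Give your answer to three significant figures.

TOA radiative forcing: ΔF = −S·Δα/4 = −873.0·(+0.027)/4 = -5.893 W/m².

-5.89 W/m²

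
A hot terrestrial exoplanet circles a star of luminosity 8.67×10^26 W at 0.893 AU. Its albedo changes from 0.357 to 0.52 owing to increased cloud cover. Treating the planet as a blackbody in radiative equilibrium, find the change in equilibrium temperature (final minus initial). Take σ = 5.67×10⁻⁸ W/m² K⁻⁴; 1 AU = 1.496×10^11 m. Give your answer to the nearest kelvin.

d = 0.893 × 1.496×10^11 m = 1.336×10^11 m.
S = L/(4πd²) = 3866 W/m².
With α = 0.357, T₁ = 323.6 K.
After:  T₂ = [3866·0.48/(4σ)]^(1/4) = 300.8 K.
ΔT = T₂ − T₁ = -22.81 K.

-23 kelvin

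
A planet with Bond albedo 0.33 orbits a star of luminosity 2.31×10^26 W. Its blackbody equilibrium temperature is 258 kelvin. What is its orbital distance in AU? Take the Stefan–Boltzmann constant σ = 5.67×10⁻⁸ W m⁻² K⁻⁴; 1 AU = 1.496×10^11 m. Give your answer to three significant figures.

The flux needed for this T is 4σT⁴/(1−0.33) = 1500 W m⁻².
S = L/(4πd²) → d = √(L/4πS) = √(2.31×10^26/(4π·1500)) = 1.107×10^11 m = 0.7400 AU.

0.740 AU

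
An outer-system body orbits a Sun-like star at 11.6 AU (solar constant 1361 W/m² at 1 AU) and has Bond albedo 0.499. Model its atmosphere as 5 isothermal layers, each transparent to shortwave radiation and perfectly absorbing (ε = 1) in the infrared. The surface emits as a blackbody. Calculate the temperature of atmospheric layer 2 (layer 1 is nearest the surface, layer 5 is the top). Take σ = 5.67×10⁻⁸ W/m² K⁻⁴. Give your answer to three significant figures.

Flux at the orbit: S = 1361/(11.6)² = 10.11 W/m².
OLR = S(1−α)/4 = 1.267 W/m²; the top layer radiates at T_e = 68.75 K.
The net upward flux σT_e⁴ is constant between every pair of levels, so T_k⁴ = (N+1−k)T_e⁴.
With k = 2: T_2 = (5+1−2)^¼·68.75 K = 97.23 K.

97.2 K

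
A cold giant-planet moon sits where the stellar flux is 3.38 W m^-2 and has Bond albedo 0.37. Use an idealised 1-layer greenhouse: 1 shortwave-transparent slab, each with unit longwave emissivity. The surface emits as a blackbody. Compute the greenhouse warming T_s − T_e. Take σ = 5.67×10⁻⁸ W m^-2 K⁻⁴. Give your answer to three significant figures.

10.5 K

Top-of-atmosphere balance: σT_e⁴ = S(1−α)/4 = 0.5323 W m^-2 → T_e = 55.35 K.
T_s = (N+1)^(1/4)·T_e = 65.83 K.
So the greenhouse effect raises the surface by 65.83 − 55.35 = 10.47 K.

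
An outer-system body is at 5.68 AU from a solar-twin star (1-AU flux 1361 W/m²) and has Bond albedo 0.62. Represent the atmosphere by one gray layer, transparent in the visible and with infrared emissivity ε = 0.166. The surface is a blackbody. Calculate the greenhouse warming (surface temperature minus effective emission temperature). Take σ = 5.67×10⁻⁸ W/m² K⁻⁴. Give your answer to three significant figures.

2.01 kelvin

Flux at the orbit: S = 1361/(5.68)² = 42.19 W/m².
At the top of the atmosphere, σT_e⁴ = S(1−α)/4 = 4.008 W/m², giving T_e = 91.69 K.
The surface balance (absorbed SW + ε·downward IR = σT_s⁴) with T_a⁴ = T_s⁴/2 reduces to T_s = T_e·[2/(2−ε)]^¼ = 93.70 K.
Greenhouse warming: T_s − T_e = 2.008 K.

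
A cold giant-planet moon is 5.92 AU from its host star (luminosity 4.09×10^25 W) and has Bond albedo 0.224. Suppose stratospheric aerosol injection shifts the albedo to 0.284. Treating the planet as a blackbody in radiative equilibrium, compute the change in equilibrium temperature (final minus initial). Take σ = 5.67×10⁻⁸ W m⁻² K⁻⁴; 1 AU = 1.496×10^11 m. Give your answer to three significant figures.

Orbital distance: d = 5.92 AU = 8.856×10^11 m.
Flux at the orbit: S = L/(4πd²) = 4.09×10^25/(4π·(8.86×10^11)²) = 4.150 W m⁻².
With α = 0.224, T₁ = 61.38 K.
After:  T₂ = [4.150·0.716/(4σ)]^(1/4) = 60.16 K.
ΔT = T₂ − T₁ = -1.223 K.

-1.22 kelvin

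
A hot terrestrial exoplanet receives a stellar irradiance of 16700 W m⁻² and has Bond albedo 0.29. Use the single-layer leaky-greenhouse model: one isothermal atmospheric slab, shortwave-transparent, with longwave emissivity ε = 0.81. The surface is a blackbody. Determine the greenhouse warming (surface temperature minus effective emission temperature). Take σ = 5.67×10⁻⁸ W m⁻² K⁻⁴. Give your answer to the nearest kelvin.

66 K

The planet radiates to space at T_e = [S(1−α)/(4σ)]^(1/4) = 478.2 K.
For a single slab of emissivity ε, T_s⁴ = 2T_e⁴/(2−ε); thus T_s = 478.2·(1.681)^(1/4) = 544.4 K.
Greenhouse warming: T_s − T_e = 66.27 K.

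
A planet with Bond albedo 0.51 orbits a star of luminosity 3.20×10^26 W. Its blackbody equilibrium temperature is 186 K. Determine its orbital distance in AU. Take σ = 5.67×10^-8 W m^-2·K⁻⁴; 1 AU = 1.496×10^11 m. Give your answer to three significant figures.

1.43 AU

Energy balance gives S = 4σT⁴/(1−α) = 554.0 W m^-2.
S = L/(4πd²) → d = √(L/4πS) = √(3.20×10^26/(4π·554.0)) = 2.144×10^11 m = 1.433 AU.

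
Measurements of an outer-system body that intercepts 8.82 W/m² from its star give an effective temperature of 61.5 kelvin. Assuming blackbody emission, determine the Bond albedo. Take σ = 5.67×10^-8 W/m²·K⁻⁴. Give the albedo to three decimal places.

From σT⁴ = S(1−α)/4 we invert for α: 1−α = 4σT⁴/S.
4σT⁴ = 4·5.67×10⁻⁸·(61.5)⁴ = 3.244 W/m².
1−α = 3.244/8.820 = 0.3679, so α = 0.6321.

0.632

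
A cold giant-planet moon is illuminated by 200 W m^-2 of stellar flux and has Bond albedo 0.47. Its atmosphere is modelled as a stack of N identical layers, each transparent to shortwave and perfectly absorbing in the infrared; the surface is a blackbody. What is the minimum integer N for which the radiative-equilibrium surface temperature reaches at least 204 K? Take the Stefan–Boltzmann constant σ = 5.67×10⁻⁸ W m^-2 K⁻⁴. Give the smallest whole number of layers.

3

Top-of-atmosphere balance: σT_e⁴ = S(1−α)/4 = 26.50 W m^-2 → T_e = 147.0 K.
T_s = (N+1)^(1/4)·T_e ≥ 204 K requires N+1 ≥ (T_s/T_e)⁴ = (204/147.0)⁴ = 3.706.
The minimum whole number is N = 3.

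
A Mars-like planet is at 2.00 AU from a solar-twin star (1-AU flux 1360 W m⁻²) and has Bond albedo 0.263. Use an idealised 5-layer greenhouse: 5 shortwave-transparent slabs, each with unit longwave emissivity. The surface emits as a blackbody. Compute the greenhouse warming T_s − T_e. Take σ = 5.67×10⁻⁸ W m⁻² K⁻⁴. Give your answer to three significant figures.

103 K

Irradiance scales as 1/d², so S = 1360 W m⁻² × (1/2.00)² = 340.0 W m⁻².
OLR = S(1−α)/4 = 62.64 W m⁻²; the top layer radiates at T_e = 182.3 K.
Surface: T_s = (6)^¼·T_e = 285.3 K.
Warming: T_s − T_e = 103.0 K.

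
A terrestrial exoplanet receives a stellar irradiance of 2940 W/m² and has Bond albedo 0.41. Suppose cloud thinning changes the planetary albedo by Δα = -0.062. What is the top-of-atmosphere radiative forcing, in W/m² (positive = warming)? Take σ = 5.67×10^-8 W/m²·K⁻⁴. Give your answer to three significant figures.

The change in absorbed flux is Δ[S(1−α)/4] = −SΔα/4 = 45.57 W/m².

45.6 W/m²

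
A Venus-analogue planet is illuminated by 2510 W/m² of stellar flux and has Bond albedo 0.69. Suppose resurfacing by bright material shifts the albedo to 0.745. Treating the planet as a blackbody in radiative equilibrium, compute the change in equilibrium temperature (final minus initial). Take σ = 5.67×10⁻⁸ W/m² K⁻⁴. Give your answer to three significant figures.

-11.5 K

With α = 0.69, T₁ = 242.0 K.
With α = 0.745, T₂ = 230.5 K.
Change: 230.5 − 242.0 = -11.53 K.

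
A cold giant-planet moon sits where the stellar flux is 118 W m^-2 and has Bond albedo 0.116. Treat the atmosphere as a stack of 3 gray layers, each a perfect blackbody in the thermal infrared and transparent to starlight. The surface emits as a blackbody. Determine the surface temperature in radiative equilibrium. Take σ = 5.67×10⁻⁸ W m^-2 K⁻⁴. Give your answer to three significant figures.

OLR = S(1−α)/4 = 26.08 W m^-2; the top layer radiates at T_e = 146.4 K.
For an N-layer opaque stack, T_s⁴ = (N+1)T_e⁴, hence T_s = (4)^(1/4)×146.4 K = 207.1 K.

207 K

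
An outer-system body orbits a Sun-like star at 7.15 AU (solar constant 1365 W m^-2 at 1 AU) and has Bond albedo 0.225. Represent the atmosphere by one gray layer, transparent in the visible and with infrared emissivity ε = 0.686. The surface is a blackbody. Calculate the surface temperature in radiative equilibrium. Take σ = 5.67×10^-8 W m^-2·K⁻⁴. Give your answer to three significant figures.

109 K

By the inverse-square law, S = 1365/7.15² = 26.70 W m^-2.
Effective emission temperature (TOA balance): σT_e⁴ = S(1−α)/4 = 5.173 W m^-2 → T_e = 97.73 K.
Surface balance with a leaky layer gives σT_s⁴ = σT_e⁴·2/(2−ε), so T_s = T_e·[2/(2−0.686)]^(1/4) = 108.6 K.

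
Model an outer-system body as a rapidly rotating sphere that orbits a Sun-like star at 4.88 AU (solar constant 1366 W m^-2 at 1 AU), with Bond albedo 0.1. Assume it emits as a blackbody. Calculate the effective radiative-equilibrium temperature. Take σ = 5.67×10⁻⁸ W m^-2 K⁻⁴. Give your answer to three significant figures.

Irradiance scales as 1/d², so S = 1366 W m^-2 × (1/4.88)² = 57.36 W m^-2.
The planet absorbs (1−α)S over its disc πR² and re-emits over 4πR², so the mean absorbed flux is (1−0.1)·57.36/4 = 12.91 W m^-2.
Set σT⁴ = 12.91 → T = (12.91/σ)^(1/4) = 122.8 K.

123 K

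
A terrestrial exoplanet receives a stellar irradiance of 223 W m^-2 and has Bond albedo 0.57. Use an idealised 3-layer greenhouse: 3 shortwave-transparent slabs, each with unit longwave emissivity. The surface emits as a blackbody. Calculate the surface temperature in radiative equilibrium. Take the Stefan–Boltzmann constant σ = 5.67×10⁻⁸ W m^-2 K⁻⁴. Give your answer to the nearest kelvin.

203 K

OLR = S(1−α)/4 = 23.97 W m^-2; the top layer radiates at T_e = 143.4 K.
Layer-by-layer balance gives σT_s⁴ = (N+1)σT_e⁴, so T_s = 4^¼·143.4 = 202.8 K.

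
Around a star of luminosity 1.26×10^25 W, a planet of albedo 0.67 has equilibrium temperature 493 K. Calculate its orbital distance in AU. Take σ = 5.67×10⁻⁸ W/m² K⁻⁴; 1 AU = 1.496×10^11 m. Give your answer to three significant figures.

Energy balance gives S = 4σT⁴/(1−α) = 40600 W/m².
Then d = [L/(4πS)]^(1/2) = 4.970×10^9 m, i.e. 0.03322 AU.

0.0332 AU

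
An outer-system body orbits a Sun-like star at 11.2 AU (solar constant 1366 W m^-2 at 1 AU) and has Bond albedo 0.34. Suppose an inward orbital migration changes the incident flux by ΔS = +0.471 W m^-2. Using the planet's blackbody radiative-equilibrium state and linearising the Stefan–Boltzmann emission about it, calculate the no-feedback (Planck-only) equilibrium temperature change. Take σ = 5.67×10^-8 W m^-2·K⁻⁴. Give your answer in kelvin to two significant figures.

0.81 K

Flux at the orbit: S = 1366/(11.2)² = 10.89 W m^-2.
Unperturbed T_e = [10.89·(1−0.34)/(4σ)]^¼ = 75.03 K.
ΔF = Δ[S(1−α)]/4 = (1−0.34)·+0.471/4 = 0.07771 W m^-2.
The Planck feedback parameter is 4σT_e³ = 0.09579 W m^-2/K.
Hence the no-feedback warming is ΔF/(4σT_e³) = 0.811 K.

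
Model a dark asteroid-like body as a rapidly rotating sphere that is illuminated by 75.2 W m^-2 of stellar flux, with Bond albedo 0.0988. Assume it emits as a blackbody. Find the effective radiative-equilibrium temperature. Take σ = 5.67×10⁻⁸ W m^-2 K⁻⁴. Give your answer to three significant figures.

131 K

Absorbed flux (global mean): S(1−α)/4 = 75.20·0.901/4 = 16.94 W m^-2.
Balancing against σT⁴: T = (16.94/5.67×10⁻⁸)^(1/4) = 131.5 K.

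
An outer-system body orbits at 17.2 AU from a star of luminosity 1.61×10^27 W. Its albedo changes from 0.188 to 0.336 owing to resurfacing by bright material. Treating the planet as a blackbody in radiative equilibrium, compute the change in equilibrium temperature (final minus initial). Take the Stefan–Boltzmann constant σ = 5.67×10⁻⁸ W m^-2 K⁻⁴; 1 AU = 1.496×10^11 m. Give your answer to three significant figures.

Orbital distance: d = 17.2 AU = 2.573×10^12 m.
S = L/(4πd²) = 19.35 W m^-2.
Before: T₁ = [19.35·0.812/(4σ)]^(1/4) = 91.23 K.
With α = 0.336, T₂ = 86.76 K.
Change: 86.76 − 91.23 = -4.476 K.

-4.48 K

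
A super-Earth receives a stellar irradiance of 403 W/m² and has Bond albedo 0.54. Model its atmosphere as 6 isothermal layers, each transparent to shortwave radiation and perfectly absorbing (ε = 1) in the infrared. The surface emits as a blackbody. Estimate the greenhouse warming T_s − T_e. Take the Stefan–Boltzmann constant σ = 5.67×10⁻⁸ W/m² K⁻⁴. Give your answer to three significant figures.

106 kelvin

The effective emission temperature is T_e = [S(1−α)/(4σ)]^¼ = 169.1 K.
T_s = (N+1)^(1/4)·T_e = 275.0 K.
Warming: T_s − T_e = 105.9 K.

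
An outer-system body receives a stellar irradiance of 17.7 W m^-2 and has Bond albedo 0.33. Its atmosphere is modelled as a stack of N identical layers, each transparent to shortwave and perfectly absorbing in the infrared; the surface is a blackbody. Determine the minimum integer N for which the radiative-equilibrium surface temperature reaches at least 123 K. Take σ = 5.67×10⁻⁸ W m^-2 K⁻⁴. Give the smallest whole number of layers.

4

OLR = S(1−α)/4 = 2.965 W m^-2; the top layer radiates at T_e = 85.04 K.
Need (N+1)T_e⁴ ≥ T_s⁴, i.e. N+1 ≥ (123/85.04)⁴ = 4.377.
Rounding up, N = 4.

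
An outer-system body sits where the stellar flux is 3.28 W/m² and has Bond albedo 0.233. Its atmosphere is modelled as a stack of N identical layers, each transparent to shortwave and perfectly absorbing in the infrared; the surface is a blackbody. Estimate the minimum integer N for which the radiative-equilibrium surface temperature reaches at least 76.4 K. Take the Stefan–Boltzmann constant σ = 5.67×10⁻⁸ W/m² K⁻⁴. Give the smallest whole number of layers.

3

OLR = S(1−α)/4 = 0.6289 W/m²; the top layer radiates at T_e = 57.71 K.
T_s = (N+1)^(1/4)·T_e ≥ 76.4 K requires N+1 ≥ (T_s/T_e)⁴ = (76.4/57.71)⁴ = 3.071.
The minimum whole number is N = 3.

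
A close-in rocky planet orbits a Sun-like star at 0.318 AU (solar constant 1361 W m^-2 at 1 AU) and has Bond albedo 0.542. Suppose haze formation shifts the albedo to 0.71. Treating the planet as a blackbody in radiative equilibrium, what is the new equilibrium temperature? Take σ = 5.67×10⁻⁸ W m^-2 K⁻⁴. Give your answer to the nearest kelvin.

Flux at the orbit: S = 1361/(0.318)² = 13460 W m^-2.
With the new albedo, S(1−α₂)/4 = 975.8 W m^-2, so T₂ = 362.2 K.

362 kelvin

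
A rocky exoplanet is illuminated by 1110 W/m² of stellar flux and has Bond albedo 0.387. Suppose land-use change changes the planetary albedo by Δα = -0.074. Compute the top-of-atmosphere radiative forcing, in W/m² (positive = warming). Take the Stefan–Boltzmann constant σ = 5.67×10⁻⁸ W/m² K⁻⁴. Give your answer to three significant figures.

20.5 W/m²

TOA radiative forcing: ΔF = −S·Δα/4 = −1110·(-0.074)/4 = 20.54 W/m².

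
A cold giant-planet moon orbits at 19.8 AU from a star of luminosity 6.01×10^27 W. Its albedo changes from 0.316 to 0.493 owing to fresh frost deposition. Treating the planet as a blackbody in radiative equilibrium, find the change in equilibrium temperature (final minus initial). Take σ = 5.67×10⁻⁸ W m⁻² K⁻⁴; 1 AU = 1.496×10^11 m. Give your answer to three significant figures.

Orbital distance: d = 19.8 AU = 2.962×10^12 m.
Spreading L over a sphere of radius d: S = 6.01×10^27/(4π·2.96×10^12²) = 54.51 W m⁻².
Initial: T₁ = [S(1−0.316)/(4σ)]^(1/4) = 113.2 K.
After:  T₂ = [54.51·0.507/(4σ)]^(1/4) = 105.1 K.
Change: 105.1 − 113.2 = -8.167 K.

-8.17 K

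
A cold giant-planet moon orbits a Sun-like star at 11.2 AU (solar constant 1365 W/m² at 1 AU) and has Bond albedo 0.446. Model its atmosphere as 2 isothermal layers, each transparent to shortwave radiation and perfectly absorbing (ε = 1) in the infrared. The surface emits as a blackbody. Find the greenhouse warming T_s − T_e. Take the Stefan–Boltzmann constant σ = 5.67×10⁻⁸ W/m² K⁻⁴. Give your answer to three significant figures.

Irradiance scales as 1/d², so S = 1365 W/m² × (1/11.2)² = 10.88 W/m².
OLR = S(1−α)/4 = 1.507 W/m²; the top layer radiates at T_e = 71.80 K.
T_s = (N+1)^(1/4)·T_e = 94.50 K.
So the greenhouse effect raises the surface by 94.50 − 71.80 = 22.69 K.

22.7 K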